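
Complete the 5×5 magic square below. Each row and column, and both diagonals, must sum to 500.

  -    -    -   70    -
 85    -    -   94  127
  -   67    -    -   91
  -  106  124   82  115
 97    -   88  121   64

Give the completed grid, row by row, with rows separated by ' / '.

From row 4, 500 − (106 + 124 + 82 + 115) gives (4,1) = 73.
Row 5 must total 500; the given cells sum to 370, so (5,2) = 130.
Column 4: 70 + 94 + 82 + 121 + ? = 500, so (3,4) = 133.
Column 5: 127 + 91 + 115 + 64 + ? = 500, so (1,5) = 103.
Anti-diagonal: 103 + 94 + 106 + 97 + ? = 500, so (3,3) = 100.
Row 3: 67 + 100 + 133 + 91 + ? = 500, so (3,1) = 109.
Column 1 needs 500; the known cells sum to 364, so (1,1) = 136.
Main diagonal must total 500; the given cells sum to 382, so (2,2) = 118.
The remaining cell in row 2 is (2,3) = 500 − 424 = 76.
From column 2, 500 − (118 + 67 + 106 + 130) gives (1,2) = 79.
Column 3: 76 + 100 + 124 + 88 + ? = 500, so (1,3) = 112.

136 79 112 70 103 / 85 118 76 94 127 / 109 67 100 133 91 / 73 106 124 82 115 / 97 130 88 121 64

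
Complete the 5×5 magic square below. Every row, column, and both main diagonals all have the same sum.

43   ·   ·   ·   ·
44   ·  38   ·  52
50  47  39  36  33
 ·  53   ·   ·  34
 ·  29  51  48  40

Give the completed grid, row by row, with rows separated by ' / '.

Row 3 is already complete: 50 + 47 + 39 + 36 + 33 = 205, so that is the magic constant.
The remaining cell in row 5 is (5,1) = 205 − 168 = 37.
The remaining cell in column 1 is (4,1) = 205 − 174 = 31.
The remaining cell in column 5 is (1,5) = 205 − 159 = 46.
The remaining cell in anti-diagonal is (2,4) = 205 − 175 = 30.
Row 2: 44 + 38 + 30 + 52 + ? = 205, so (2,2) = 41.
The remaining cell in column 2 is (1,2) = 205 − 170 = 35.
From main diagonal, 205 − (43 + 41 + 39 + 40) gives (4,4) = 42.
From row 4, 205 − (31 + 53 + 42 + 34) gives (4,3) = 45.
Column 3 needs 205; the known cells sum to 173, so (1,3) = 32.
From column 4, 205 − (30 + 36 + 42 + 48) gives (1,4) = 49.

43 35 32 49 46 / 44 41 38 30 52 / 50 47 39 36 33 / 31 53 45 42 34 / 37 29 51 48 40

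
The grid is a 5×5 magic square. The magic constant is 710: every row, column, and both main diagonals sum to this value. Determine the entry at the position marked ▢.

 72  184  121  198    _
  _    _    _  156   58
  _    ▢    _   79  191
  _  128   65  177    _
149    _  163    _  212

Row 1: 72 + 184 + 121 + 198 + ? = 710, so (1,5) = 135.
From column 4, 710 − (198 + 156 + 79 + 177) gives (5,4) = 100.
Column 5 needs 710; the known cells sum to 596, so (4,5) = 114.
Anti-diagonal must total 710; the given cells sum to 568, so (3,3) = 142.
Row 4: 128 + 65 + 177 + 114 + ? = 710, so (4,1) = 226.
Row 5: 149 + 163 + 100 + 212 + ? = 710, so (5,2) = 86.
From column 3, 710 − (121 + 142 + 65 + 163) gives (2,3) = 219.
Main diagonal must total 710; the given cells sum to 603, so (2,2) = 107.
Row 2 must total 710; the given cells sum to 540, so (2,1) = 170.
The remaining cell in column 1 is (3,1) = 710 − 617 = 93.
Column 2 needs 710; the known cells sum to 505, so (3,2) = 205.

205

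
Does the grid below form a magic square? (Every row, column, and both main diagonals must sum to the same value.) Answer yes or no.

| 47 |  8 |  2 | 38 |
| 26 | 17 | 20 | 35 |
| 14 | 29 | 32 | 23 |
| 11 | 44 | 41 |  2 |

Row 1: 47 + 8 + 2 + 38 = 95.
Row 2: 26 + 17 + 20 + 35 = 98.
Row 3: 14 + 29 + 32 + 23 = 98.
Row 4: 11 + 44 + 41 + 2 = 98.
Column 1: 47 + 26 + 14 + 11 = 98.
Column 2: 8 + 17 + 29 + 44 = 98.
Column 3: 2 + 20 + 32 + 41 = 95.
Column 4: 38 + 35 + 23 + 2 = 98.
Main diagonal: 47 + 17 + 32 + 2 = 98.
Anti-diagonal: 38 + 20 + 29 + 11 = 98.

No — column 4 sums to 98 but column 3 sums to 95.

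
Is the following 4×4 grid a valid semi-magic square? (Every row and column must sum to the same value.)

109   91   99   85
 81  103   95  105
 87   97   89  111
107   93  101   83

Yes

Row 1: 109 + 91 + 99 + 85 = 384.
Row 2: 81 + 103 + 95 + 105 = 384.
Row 3: 87 + 97 + 89 + 111 = 384.
Row 4: 107 + 93 + 101 + 83 = 384.
Column 1: 109 + 81 + 87 + 107 = 384.
Column 2: 91 + 103 + 97 + 93 = 384.
Column 3: 99 + 95 + 89 + 101 = 384.
Column 4: 85 + 105 + 111 + 83 = 384.
All lines sum to 384.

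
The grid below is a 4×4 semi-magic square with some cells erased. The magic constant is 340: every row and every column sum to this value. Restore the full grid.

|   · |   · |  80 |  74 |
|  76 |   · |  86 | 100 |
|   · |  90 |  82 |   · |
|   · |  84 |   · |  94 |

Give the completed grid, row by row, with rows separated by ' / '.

98 88 80 74 / 76 78 86 100 / 96 90 82 72 / 70 84 92 94

Using row 2: 76 + 86 + 100 + ? → (2,2) = 340 − 262 = 78.
Column 2 must total 340; the given cells sum to 252, so (1,2) = 88.
Using column 3: 80 + 86 + 82 + ? → (4,3) = 340 − 248 = 92.
The remaining cell in column 4 is (3,4) = 340 − 268 = 72.
From row 1, 340 − (88 + 80 + 74) gives (1,1) = 98.
Row 3: 90 + 82 + 72 + ? = 340, so (3,1) = 96.
Row 4 needs 340; the known cells sum to 270, so (4,1) = 70.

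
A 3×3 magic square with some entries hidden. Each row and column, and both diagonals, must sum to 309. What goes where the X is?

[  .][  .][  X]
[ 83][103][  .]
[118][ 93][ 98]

88

Row 2 must total 309; the given cells sum to 186, so (2,3) = 123.
Column 1: 83 + 118 + ? = 309, so (1,1) = 108.
Using column 2: 103 + 93 + ? → (1,2) = 309 − 196 = 113.
Column 3 needs 309; the known cells sum to 221, so (1,3) = 88.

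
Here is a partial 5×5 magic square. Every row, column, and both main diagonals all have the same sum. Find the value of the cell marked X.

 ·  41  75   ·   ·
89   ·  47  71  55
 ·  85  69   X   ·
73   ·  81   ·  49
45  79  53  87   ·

Column 3 is complete and sums to 325; that is the magic constant.
Row 2 needs 325; the known cells sum to 262, so (2,2) = 63.
The remaining cell in row 5 is (5,5) = 325 − 264 = 61.
From column 2, 325 − (41 + 63 + 85 + 79) gives (4,2) = 57.
Anti-diagonal must total 325; the given cells sum to 242, so (1,5) = 83.
Row 4: 73 + 57 + 81 + 49 + ? = 325, so (4,4) = 65.
Using column 5: 83 + 55 + 49 + 61 + ? → (3,5) = 325 − 248 = 77.
Main diagonal must total 325; the given cells sum to 258, so (1,1) = 67.
From row 1, 325 − (67 + 41 + 75 + 83) gives (1,4) = 59.
From column 1, 325 − (67 + 89 + 73 + 45) gives (3,1) = 51.
Using column 4: 59 + 71 + 65 + 87 + ? → (3,4) = 325 − 282 = 43.

43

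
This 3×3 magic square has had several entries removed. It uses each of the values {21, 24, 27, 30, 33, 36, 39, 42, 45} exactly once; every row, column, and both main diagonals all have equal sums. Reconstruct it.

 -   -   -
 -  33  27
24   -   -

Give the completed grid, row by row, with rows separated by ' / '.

The 9 entries sum to 297, so each line sums to 297/3 = 99.
Using row 2: 33 + 27 + ? → (2,1) = 99 − 60 = 39.
The remaining cell in column 1 is (1,1) = 99 − 63 = 36.
Main diagonal must total 99; the given cells sum to 69, so (3,3) = 30.
Anti-diagonal must total 99; the given cells sum to 57, so (1,3) = 42.
The remaining cell in row 1 is (1,2) = 99 − 78 = 21.
From row 3, 99 − (24 + 30) gives (3,2) = 45.

36 21 42 / 39 33 27 / 24 45 30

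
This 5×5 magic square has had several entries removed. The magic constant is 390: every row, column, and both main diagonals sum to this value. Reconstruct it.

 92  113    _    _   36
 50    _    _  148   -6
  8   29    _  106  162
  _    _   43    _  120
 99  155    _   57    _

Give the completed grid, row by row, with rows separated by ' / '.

92 113 134 15 36 / 50 71 127 148 -6 / 8 29 85 106 162 / 141 22 43 64 120 / 99 155 1 57 78

From row 3, 390 − (8 + 29 + 106 + 162) gives (3,3) = 85.
Using column 1: 92 + 50 + 8 + 99 + ? → (4,1) = 390 − 249 = 141.
From column 5, 390 − (36 + (-6) + 162 + 120) gives (5,5) = 78.
Anti-diagonal needs 390; the known cells sum to 368, so (4,2) = 22.
Row 4 must total 390; the given cells sum to 326, so (4,4) = 64.
Row 5: 99 + 155 + 57 + 78 + ? = 390, so (5,3) = 1.
The remaining cell in column 2 is (2,2) = 390 − 319 = 71.
Column 4 needs 390; the known cells sum to 375, so (1,4) = 15.
The remaining cell in row 1 is (1,3) = 390 − 256 = 134.
Using row 2: 50 + 71 + 148 + (-6) + ? → (2,3) = 390 − 263 = 127.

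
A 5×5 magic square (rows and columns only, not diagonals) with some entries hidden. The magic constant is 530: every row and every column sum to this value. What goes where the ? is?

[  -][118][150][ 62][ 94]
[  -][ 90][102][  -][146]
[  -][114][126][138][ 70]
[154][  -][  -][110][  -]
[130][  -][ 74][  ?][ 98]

Row 1 needs 530; the known cells sum to 424, so (1,1) = 106.
Row 3 must total 530; the given cells sum to 448, so (3,1) = 82.
Using column 1: 106 + 82 + 154 + 130 + ? → (2,1) = 530 − 472 = 58.
Using column 3: 150 + 102 + 126 + 74 + ? → (4,3) = 530 − 452 = 78.
Using column 5: 94 + 146 + 70 + 98 + ? → (4,5) = 530 − 408 = 122.
Using row 2: 58 + 90 + 102 + 146 + ? → (2,4) = 530 − 396 = 134.
Row 4 needs 530; the known cells sum to 464, so (4,2) = 66.
Column 2 must total 530; the given cells sum to 388, so (5,2) = 142.
Using column 4: 62 + 134 + 138 + 110 + ? → (5,4) = 530 − 444 = 86.

86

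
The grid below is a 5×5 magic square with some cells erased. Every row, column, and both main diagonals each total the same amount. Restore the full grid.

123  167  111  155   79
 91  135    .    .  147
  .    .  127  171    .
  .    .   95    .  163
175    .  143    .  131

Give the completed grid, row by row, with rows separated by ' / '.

Row 1 is already complete: 123 + 167 + 111 + 155 + 79 = 635, so that is the magic constant.
Column 3 must total 635; the given cells sum to 476, so (2,3) = 159.
The remaining cell in column 5 is (3,5) = 635 − 520 = 115.
The remaining cell in main diagonal is (4,4) = 635 − 516 = 119.
From row 2, 635 − (91 + 135 + 159 + 147) gives (2,4) = 103.
The remaining cell in column 4 is (5,4) = 635 − 548 = 87.
Anti-diagonal needs 635; the known cells sum to 484, so (4,2) = 151.
Row 4 must total 635; the given cells sum to 528, so (4,1) = 107.
Using row 5: 175 + 143 + 87 + 131 + ? → (5,2) = 635 − 536 = 99.
From column 1, 635 − (123 + 91 + 107 + 175) gives (3,1) = 139.
From column 2, 635 − (167 + 135 + 151 + 99) gives (3,2) = 83.

123 167 111 155 79 / 91 135 159 103 147 / 139 83 127 171 115 / 107 151 95 119 163 / 175 99 143 87 131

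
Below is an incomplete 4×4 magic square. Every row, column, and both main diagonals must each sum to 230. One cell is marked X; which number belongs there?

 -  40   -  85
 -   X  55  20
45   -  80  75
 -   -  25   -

65

From row 3, 230 − (45 + 80 + 75) gives (3,2) = 30.
Column 3: 55 + 80 + 25 + ? = 230, so (1,3) = 70.
The remaining cell in column 4 is (4,4) = 230 − 180 = 50.
From anti-diagonal, 230 − (85 + 55 + 30) gives (4,1) = 60.
From row 1, 230 − (40 + 70 + 85) gives (1,1) = 35.
The remaining cell in row 4 is (4,2) = 230 − 135 = 95.
Column 1: 35 + 45 + 60 + ? = 230, so (2,1) = 90.
Column 2: 40 + 30 + 95 + ? = 230, so (2,2) = 65.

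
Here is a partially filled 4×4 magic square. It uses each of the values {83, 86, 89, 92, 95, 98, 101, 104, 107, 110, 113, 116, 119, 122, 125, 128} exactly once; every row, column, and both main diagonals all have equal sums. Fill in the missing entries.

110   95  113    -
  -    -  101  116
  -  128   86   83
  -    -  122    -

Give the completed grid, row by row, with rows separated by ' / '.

110 95 113 104 / 98 107 101 116 / 125 128 86 83 / 89 92 122 119

The 16 entries sum to 1688, so each line sums to 1688/4 = 422.
Row 1 must total 422; the given cells sum to 318, so (1,4) = 104.
Row 3 needs 422; the known cells sum to 297, so (3,1) = 125.
From column 4, 422 − (104 + 116 + 83) gives (4,4) = 119.
Main diagonal needs 422; the known cells sum to 315, so (2,2) = 107.
From anti-diagonal, 422 − (104 + 101 + 128) gives (4,1) = 89.
Row 2 needs 422; the known cells sum to 324, so (2,1) = 98.
Row 4 needs 422; the known cells sum to 330, so (4,2) = 92.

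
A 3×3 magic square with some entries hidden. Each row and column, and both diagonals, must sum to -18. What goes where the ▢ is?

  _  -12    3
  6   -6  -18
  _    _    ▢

Using row 1: -12 + 3 + ? → (1,1) = -18 − (-9) = -9.
Column 1: -9 + 6 + ? = -18, so (3,1) = -15.
Column 2 must total -18; the given cells sum to -18, so (3,2) = 0.
From column 3, -18 − (3 + (-18)) gives (3,3) = -3.

-3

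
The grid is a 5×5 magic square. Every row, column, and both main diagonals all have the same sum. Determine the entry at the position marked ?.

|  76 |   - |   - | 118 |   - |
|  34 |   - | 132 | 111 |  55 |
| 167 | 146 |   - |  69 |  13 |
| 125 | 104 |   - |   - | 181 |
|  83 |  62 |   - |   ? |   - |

160

Column 1 is complete and sums to 485; that is the magic constant.
From row 2, 485 − (34 + 132 + 111 + 55) gives (2,2) = 153.
From row 3, 485 − (167 + 146 + 69 + 13) gives (3,3) = 90.
Column 2 needs 485; the known cells sum to 465, so (1,2) = 20.
Anti-diagonal must total 485; the given cells sum to 388, so (1,5) = 97.
Row 1 must total 485; the given cells sum to 311, so (1,3) = 174.
The remaining cell in column 5 is (5,5) = 485 − 346 = 139.
Main diagonal must total 485; the given cells sum to 458, so (4,4) = 27.
Row 4 needs 485; the known cells sum to 437, so (4,3) = 48.
From column 3, 485 − (174 + 132 + 90 + 48) gives (5,3) = 41.
Column 4: 118 + 111 + 69 + 27 + ? = 485, so (5,4) = 160.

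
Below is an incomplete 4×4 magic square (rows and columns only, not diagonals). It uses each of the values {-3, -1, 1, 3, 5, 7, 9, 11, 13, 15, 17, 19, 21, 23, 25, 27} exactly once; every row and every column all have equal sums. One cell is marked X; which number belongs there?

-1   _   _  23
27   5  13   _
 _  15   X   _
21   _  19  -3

7

The 16 entries sum to 192, so each line sums to 192/4 = 48.
Row 2: 27 + 5 + 13 + ? = 48, so (2,4) = 3.
Row 4 must total 48; the given cells sum to 37, so (4,2) = 11.
Column 1 must total 48; the given cells sum to 47, so (3,1) = 1.
Using column 2: 5 + 15 + 11 + ? → (1,2) = 48 − 31 = 17.
Using column 4: 23 + 3 + (-3) + ? → (3,4) = 48 − 23 = 25.
Row 1: -1 + 17 + 23 + ? = 48, so (1,3) = 9.
Row 3: 1 + 15 + 25 + ? = 48, so (3,3) = 7.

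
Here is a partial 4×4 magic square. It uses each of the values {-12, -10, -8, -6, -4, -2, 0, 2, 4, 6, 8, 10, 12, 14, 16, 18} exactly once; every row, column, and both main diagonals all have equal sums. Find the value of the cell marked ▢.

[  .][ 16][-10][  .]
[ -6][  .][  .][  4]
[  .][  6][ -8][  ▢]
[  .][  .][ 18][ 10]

0

The 16 entries sum to 48, so each line sums to 48/4 = 12.
Column 3 needs 12; the known cells sum to 0, so (2,3) = 12.
From row 2, 12 − (-6 + 12 + 4) gives (2,2) = 2.
The remaining cell in column 2 is (4,2) = 12 − 24 = -12.
Using main diagonal: 2 + (-8) + 10 + ? → (1,1) = 12 − 4 = 8.
The remaining cell in row 1 is (1,4) = 12 − 14 = -2.
The remaining cell in row 4 is (4,1) = 12 − 16 = -4.
Using column 1: 8 + (-6) + (-4) + ? → (3,1) = 12 − (-2) = 14.
Column 4 must total 12; the given cells sum to 12, so (3,4) = 0.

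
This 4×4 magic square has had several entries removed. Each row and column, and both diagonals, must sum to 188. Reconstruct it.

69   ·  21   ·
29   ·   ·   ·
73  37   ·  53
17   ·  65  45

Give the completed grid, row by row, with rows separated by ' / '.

69 41 21 57 / 29 49 77 33 / 73 37 25 53 / 17 61 65 45

From row 3, 188 − (73 + 37 + 53) gives (3,3) = 25.
The remaining cell in row 4 is (4,2) = 188 − 127 = 61.
From column 3, 188 − (21 + 25 + 65) gives (2,3) = 77.
From main diagonal, 188 − (69 + 25 + 45) gives (2,2) = 49.
Using anti-diagonal: 77 + 37 + 17 + ? → (1,4) = 188 − 131 = 57.
Row 1: 69 + 21 + 57 + ? = 188, so (1,2) = 41.
Using row 2: 29 + 49 + 77 + ? → (2,4) = 188 − 155 = 33.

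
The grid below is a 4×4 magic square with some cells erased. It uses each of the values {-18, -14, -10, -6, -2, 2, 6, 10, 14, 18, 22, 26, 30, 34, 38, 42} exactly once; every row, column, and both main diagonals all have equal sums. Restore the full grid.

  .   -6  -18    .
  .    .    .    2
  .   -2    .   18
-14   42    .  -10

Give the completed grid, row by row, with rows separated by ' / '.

The 16 entries sum to 192, so each line sums to 192/4 = 48.
Using row 4: -14 + 42 + (-10) + ? → (4,3) = 48 − 18 = 30.
Column 2: -6 + (-2) + 42 + ? = 48, so (2,2) = 14.
Column 4 needs 48; the known cells sum to 10, so (1,4) = 38.
Anti-diagonal needs 48; the known cells sum to 22, so (2,3) = 26.
Row 1: -6 + (-18) + 38 + ? = 48, so (1,1) = 34.
Using row 2: 14 + 26 + 2 + ? → (2,1) = 48 − 42 = 6.
From column 1, 48 − (34 + 6 + (-14)) gives (3,1) = 22.
Column 3 must total 48; the given cells sum to 38, so (3,3) = 10.

34 -6 -18 38 / 6 14 26 2 / 22 -2 10 18 / -14 42 30 -10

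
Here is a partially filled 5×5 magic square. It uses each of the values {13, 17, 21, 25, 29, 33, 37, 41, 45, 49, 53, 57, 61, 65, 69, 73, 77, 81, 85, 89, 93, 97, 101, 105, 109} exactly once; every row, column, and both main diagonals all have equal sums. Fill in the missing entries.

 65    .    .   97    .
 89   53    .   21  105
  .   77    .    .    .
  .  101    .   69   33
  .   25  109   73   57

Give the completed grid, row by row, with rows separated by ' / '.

65 49 13 97 81 / 89 53 37 21 105 / 93 77 61 45 29 / 17 101 85 69 33 / 41 25 109 73 57

The 25 entries sum to 1525, so each line sums to 1525/5 = 305.
Row 2: 89 + 53 + 21 + 105 + ? = 305, so (2,3) = 37.
From row 5, 305 − (25 + 109 + 73 + 57) gives (5,1) = 41.
Column 2 must total 305; the given cells sum to 256, so (1,2) = 49.
From column 4, 305 − (97 + 21 + 69 + 73) gives (3,4) = 45.
The remaining cell in main diagonal is (3,3) = 305 − 244 = 61.
The remaining cell in anti-diagonal is (1,5) = 305 − 224 = 81.
Row 1: 65 + 49 + 97 + 81 + ? = 305, so (1,3) = 13.
Using column 3: 13 + 37 + 61 + 109 + ? → (4,3) = 305 − 220 = 85.
Column 5: 81 + 105 + 33 + 57 + ? = 305, so (3,5) = 29.
From row 3, 305 − (77 + 61 + 45 + 29) gives (3,1) = 93.
The remaining cell in row 4 is (4,1) = 305 − 288 = 17.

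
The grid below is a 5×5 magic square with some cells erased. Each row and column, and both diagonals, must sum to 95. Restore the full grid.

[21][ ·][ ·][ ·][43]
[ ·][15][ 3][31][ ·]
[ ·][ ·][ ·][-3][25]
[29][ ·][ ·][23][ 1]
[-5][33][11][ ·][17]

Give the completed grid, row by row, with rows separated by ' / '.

Row 5: -5 + 33 + 11 + 17 + ? = 95, so (5,4) = 39.
Column 4: 31 + (-3) + 23 + 39 + ? = 95, so (1,4) = 5.
Using column 5: 43 + 25 + 1 + 17 + ? → (2,5) = 95 − 86 = 9.
The remaining cell in main diagonal is (3,3) = 95 − 76 = 19.
Anti-diagonal needs 95; the known cells sum to 88, so (4,2) = 7.
Row 2: 15 + 3 + 31 + 9 + ? = 95, so (2,1) = 37.
Row 4 must total 95; the given cells sum to 60, so (4,3) = 35.
Using column 1: 21 + 37 + 29 + (-5) + ? → (3,1) = 95 − 82 = 13.
Column 3 needs 95; the known cells sum to 68, so (1,3) = 27.
Row 1 needs 95; the known cells sum to 96, so (1,2) = -1.
Row 3 needs 95; the known cells sum to 54, so (3,2) = 41.

21 -1 27 5 43 / 37 15 3 31 9 / 13 41 19 -3 25 / 29 7 35 23 1 / -5 33 11 39 17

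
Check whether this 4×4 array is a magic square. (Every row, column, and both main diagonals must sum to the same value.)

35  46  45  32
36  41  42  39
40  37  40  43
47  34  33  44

Row 1: 35 + 46 + 45 + 32 = 158.
Row 2: 36 + 41 + 42 + 39 = 158.
Row 3: 40 + 37 + 40 + 43 = 160.
Row 4: 47 + 34 + 33 + 44 = 158.
Column 1: 35 + 36 + 40 + 47 = 158.
Column 2: 46 + 41 + 37 + 34 = 158.
Column 3: 45 + 42 + 40 + 33 = 160.
Column 4: 32 + 39 + 43 + 44 = 158.
Main diagonal: 35 + 41 + 40 + 44 = 160.
Anti-diagonal: 32 + 42 + 37 + 47 = 158.

No — anti-diagonal sums to 158 but main diagonal sums to 160.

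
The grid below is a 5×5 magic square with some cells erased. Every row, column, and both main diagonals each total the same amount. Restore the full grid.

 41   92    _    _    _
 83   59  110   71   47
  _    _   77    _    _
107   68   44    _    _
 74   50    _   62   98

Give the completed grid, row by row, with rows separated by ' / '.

Row 2 is already complete: 83 + 59 + 110 + 71 + 47 = 370, so that is the magic constant.
The remaining cell in row 5 is (5,3) = 370 − 284 = 86.
Column 1 needs 370; the known cells sum to 305, so (3,1) = 65.
Using column 2: 92 + 59 + 68 + 50 + ? → (3,2) = 370 − 269 = 101.
Column 3 needs 370; the known cells sum to 317, so (1,3) = 53.
From main diagonal, 370 − (41 + 59 + 77 + 98) gives (4,4) = 95.
Anti-diagonal must total 370; the given cells sum to 290, so (1,5) = 80.
From row 1, 370 − (41 + 92 + 53 + 80) gives (1,4) = 104.
Using row 4: 107 + 68 + 44 + 95 + ? → (4,5) = 370 − 314 = 56.
From column 4, 370 − (104 + 71 + 95 + 62) gives (3,4) = 38.
Column 5 must total 370; the given cells sum to 281, so (3,5) = 89.

41 92 53 104 80 / 83 59 110 71 47 / 65 101 77 38 89 / 107 68 44 95 56 / 74 50 86 62 98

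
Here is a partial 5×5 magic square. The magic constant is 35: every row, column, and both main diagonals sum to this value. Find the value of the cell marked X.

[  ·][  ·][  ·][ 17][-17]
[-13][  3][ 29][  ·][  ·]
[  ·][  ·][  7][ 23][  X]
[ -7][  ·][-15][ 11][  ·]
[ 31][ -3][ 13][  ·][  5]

From row 5, 35 − (31 + (-3) + 13 + 5) gives (5,4) = -11.
From column 3, 35 − (29 + 7 + (-15) + 13) gives (1,3) = 1.
Column 4 must total 35; the given cells sum to 40, so (2,4) = -5.
The remaining cell in main diagonal is (1,1) = 35 − 26 = 9.
Anti-diagonal must total 35; the given cells sum to 16, so (4,2) = 19.
Using row 1: 9 + 1 + 17 + (-17) + ? → (1,2) = 35 − 10 = 25.
From row 2, 35 − (-13 + 3 + 29 + (-5)) gives (2,5) = 21.
Row 4 needs 35; the known cells sum to 8, so (4,5) = 27.
From column 1, 35 − (9 + (-13) + (-7) + 31) gives (3,1) = 15.
Column 2 needs 35; the known cells sum to 44, so (3,2) = -9.
Column 5 needs 35; the known cells sum to 36, so (3,5) = -1.

-1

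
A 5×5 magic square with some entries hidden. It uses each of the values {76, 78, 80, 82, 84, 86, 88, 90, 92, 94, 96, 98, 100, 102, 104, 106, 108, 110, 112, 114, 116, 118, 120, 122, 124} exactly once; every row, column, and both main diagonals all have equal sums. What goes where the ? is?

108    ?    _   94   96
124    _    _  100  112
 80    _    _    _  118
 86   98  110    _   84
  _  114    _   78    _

120

The 25 entries sum to 2500, so each line sums to 2500/5 = 500.
Row 4: 86 + 98 + 110 + 84 + ? = 500, so (4,4) = 122.
The remaining cell in column 1 is (5,1) = 500 − 398 = 102.
Using column 4: 94 + 100 + 122 + 78 + ? → (3,4) = 500 − 394 = 106.
Column 5: 96 + 112 + 118 + 84 + ? = 500, so (5,5) = 90.
Using anti-diagonal: 96 + 100 + 98 + 102 + ? → (3,3) = 500 − 396 = 104.
From row 3, 500 − (80 + 104 + 106 + 118) gives (3,2) = 92.
Using row 5: 102 + 114 + 78 + 90 + ? → (5,3) = 500 − 384 = 116.
The remaining cell in main diagonal is (2,2) = 500 − 424 = 76.
Using row 2: 124 + 76 + 100 + 112 + ? → (2,3) = 500 − 412 = 88.
Column 2 must total 500; the given cells sum to 380, so (1,2) = 120.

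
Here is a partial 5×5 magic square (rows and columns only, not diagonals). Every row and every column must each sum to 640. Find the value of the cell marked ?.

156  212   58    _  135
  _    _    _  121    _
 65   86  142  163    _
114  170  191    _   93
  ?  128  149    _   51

Row 1 must total 640; the given cells sum to 561, so (1,4) = 79.
Row 3 needs 640; the known cells sum to 456, so (3,5) = 184.
Row 4 needs 640; the known cells sum to 568, so (4,4) = 72.
Column 2: 212 + 86 + 170 + 128 + ? = 640, so (2,2) = 44.
Using column 3: 58 + 142 + 191 + 149 + ? → (2,3) = 640 − 540 = 100.
From column 4, 640 − (79 + 121 + 163 + 72) gives (5,4) = 205.
Column 5 must total 640; the given cells sum to 463, so (2,5) = 177.
From row 2, 640 − (44 + 100 + 121 + 177) gives (2,1) = 198.
Row 5 needs 640; the known cells sum to 533, so (5,1) = 107.

107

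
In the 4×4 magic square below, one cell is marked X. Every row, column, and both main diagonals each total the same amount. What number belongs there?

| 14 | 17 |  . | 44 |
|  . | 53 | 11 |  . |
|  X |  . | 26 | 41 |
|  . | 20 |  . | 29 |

23

Main diagonal is complete and sums to 122; that is the magic constant.
Row 1: 14 + 17 + 44 + ? = 122, so (1,3) = 47.
Using column 2: 17 + 53 + 20 + ? → (3,2) = 122 − 90 = 32.
Using column 3: 47 + 11 + 26 + ? → (4,3) = 122 − 84 = 38.
Column 4 must total 122; the given cells sum to 114, so (2,4) = 8.
Using anti-diagonal: 44 + 11 + 32 + ? → (4,1) = 122 − 87 = 35.
From row 2, 122 − (53 + 11 + 8) gives (2,1) = 50.
From row 3, 122 − (32 + 26 + 41) gives (3,1) = 23.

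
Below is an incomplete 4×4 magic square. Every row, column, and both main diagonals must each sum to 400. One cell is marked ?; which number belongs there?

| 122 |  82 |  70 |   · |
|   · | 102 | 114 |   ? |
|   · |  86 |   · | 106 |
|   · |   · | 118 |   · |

90

The remaining cell in row 1 is (1,4) = 400 − 274 = 126.
The remaining cell in column 2 is (4,2) = 400 − 270 = 130.
The remaining cell in column 3 is (3,3) = 400 − 302 = 98.
Using main diagonal: 122 + 102 + 98 + ? → (4,4) = 400 − 322 = 78.
Anti-diagonal needs 400; the known cells sum to 326, so (4,1) = 74.
Row 3 must total 400; the given cells sum to 290, so (3,1) = 110.
Column 1 needs 400; the known cells sum to 306, so (2,1) = 94.
From column 4, 400 − (126 + 106 + 78) gives (2,4) = 90.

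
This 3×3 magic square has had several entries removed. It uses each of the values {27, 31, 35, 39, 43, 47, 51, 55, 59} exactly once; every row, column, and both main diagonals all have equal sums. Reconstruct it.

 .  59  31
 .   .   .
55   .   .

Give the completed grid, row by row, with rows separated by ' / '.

The 9 entries sum to 387, so each line sums to 387/3 = 129.
From row 1, 129 − (59 + 31) gives (1,1) = 39.
From column 1, 129 − (39 + 55) gives (2,1) = 35.
Anti-diagonal must total 129; the given cells sum to 86, so (2,2) = 43.
Row 2 needs 129; the known cells sum to 78, so (2,3) = 51.
From column 2, 129 − (59 + 43) gives (3,2) = 27.
The remaining cell in column 3 is (3,3) = 129 − 82 = 47.

39 59 31 / 35 43 51 / 55 27 47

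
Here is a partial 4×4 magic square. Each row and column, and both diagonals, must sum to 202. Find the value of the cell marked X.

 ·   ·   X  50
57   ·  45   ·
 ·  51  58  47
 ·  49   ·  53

Row 3 must total 202; the given cells sum to 156, so (3,1) = 46.
The remaining cell in column 4 is (2,4) = 202 − 150 = 52.
From anti-diagonal, 202 − (50 + 45 + 51) gives (4,1) = 56.
The remaining cell in row 2 is (2,2) = 202 − 154 = 48.
Using row 4: 56 + 49 + 53 + ? → (4,3) = 202 − 158 = 44.
The remaining cell in column 1 is (1,1) = 202 − 159 = 43.
From column 2, 202 − (48 + 51 + 49) gives (1,2) = 54.
Column 3 needs 202; the known cells sum to 147, so (1,3) = 55.

55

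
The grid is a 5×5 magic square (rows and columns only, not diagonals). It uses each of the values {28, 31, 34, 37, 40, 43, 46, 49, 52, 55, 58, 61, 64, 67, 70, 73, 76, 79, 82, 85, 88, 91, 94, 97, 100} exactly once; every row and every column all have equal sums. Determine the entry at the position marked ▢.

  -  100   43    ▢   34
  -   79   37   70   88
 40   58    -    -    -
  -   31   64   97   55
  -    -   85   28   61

76

The 25 entries sum to 1600, so each line sums to 1600/5 = 320.
Row 2 needs 320; the known cells sum to 274, so (2,1) = 46.
Row 4: 31 + 64 + 97 + 55 + ? = 320, so (4,1) = 73.
Using column 2: 100 + 79 + 58 + 31 + ? → (5,2) = 320 − 268 = 52.
Column 3 must total 320; the given cells sum to 229, so (3,3) = 91.
Column 5 needs 320; the known cells sum to 238, so (3,5) = 82.
Row 3 must total 320; the given cells sum to 271, so (3,4) = 49.
From row 5, 320 − (52 + 85 + 28 + 61) gives (5,1) = 94.
Using column 1: 46 + 40 + 73 + 94 + ? → (1,1) = 320 − 253 = 67.
Column 4: 70 + 49 + 97 + 28 + ? = 320, so (1,4) = 76.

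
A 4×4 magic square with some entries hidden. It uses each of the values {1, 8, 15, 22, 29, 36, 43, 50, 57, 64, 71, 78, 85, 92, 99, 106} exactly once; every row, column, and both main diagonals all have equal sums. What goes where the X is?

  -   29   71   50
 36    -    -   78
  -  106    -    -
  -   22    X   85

92

The 16 entries sum to 856, so each line sums to 856/4 = 214.
Row 1 must total 214; the given cells sum to 150, so (1,1) = 64.
Column 2 needs 214; the known cells sum to 157, so (2,2) = 57.
Column 4: 50 + 78 + 85 + ? = 214, so (3,4) = 1.
Main diagonal: 64 + 57 + 85 + ? = 214, so (3,3) = 8.
The remaining cell in row 2 is (2,3) = 214 − 171 = 43.
Row 3 needs 214; the known cells sum to 115, so (3,1) = 99.
Using column 1: 64 + 36 + 99 + ? → (4,1) = 214 − 199 = 15.
Column 3 must total 214; the given cells sum to 122, so (4,3) = 92.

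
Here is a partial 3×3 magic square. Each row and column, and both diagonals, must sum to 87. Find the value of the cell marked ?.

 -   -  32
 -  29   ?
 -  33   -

From column 2, 87 − (29 + 33) gives (1,2) = 25.
Anti-diagonal must total 87; the given cells sum to 61, so (3,1) = 26.
The remaining cell in row 1 is (1,1) = 87 − 57 = 30.
Row 3 must total 87; the given cells sum to 59, so (3,3) = 28.
Column 1 needs 87; the known cells sum to 56, so (2,1) = 31.
From column 3, 87 − (32 + 28) gives (2,3) = 27.

27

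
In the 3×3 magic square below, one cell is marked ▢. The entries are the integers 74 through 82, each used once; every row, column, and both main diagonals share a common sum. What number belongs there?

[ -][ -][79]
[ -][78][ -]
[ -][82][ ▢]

75

The entries are 74 through 82, which sum to 702, so each line sums to 702/3 = 234.
Column 2 needs 234; the known cells sum to 160, so (1,2) = 74.
Anti-diagonal: 79 + 78 + ? = 234, so (3,1) = 77.
Using row 1: 74 + 79 + ? → (1,1) = 234 − 153 = 81.
Row 3: 77 + 82 + ? = 234, so (3,3) = 75.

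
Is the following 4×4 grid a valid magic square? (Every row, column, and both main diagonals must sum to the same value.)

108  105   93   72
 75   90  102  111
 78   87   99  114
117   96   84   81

Yes

Row 1: 108 + 105 + 93 + 72 = 378.
Row 2: 75 + 90 + 102 + 111 = 378.
Row 3: 78 + 87 + 99 + 114 = 378.
Row 4: 117 + 96 + 84 + 81 = 378.
Column 1: 108 + 75 + 78 + 117 = 378.
Column 2: 105 + 90 + 87 + 96 = 378.
Column 3: 93 + 102 + 99 + 84 = 378.
Column 4: 72 + 111 + 114 + 81 = 378.
Main diagonal: 108 + 90 + 99 + 81 = 378.
Anti-diagonal: 72 + 102 + 87 + 117 = 378.
All lines sum to 378.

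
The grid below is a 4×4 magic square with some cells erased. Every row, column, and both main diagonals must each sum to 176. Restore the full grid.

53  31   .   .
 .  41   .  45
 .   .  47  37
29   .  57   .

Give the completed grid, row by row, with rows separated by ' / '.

53 31 33 59 / 51 41 39 45 / 43 49 47 37 / 29 55 57 35

Main diagonal: 53 + 41 + 47 + ? = 176, so (4,4) = 35.
From row 4, 176 − (29 + 57 + 35) gives (4,2) = 55.
The remaining cell in column 2 is (3,2) = 176 − 127 = 49.
From column 4, 176 − (45 + 37 + 35) gives (1,4) = 59.
The remaining cell in anti-diagonal is (2,3) = 176 − 137 = 39.
Using row 1: 53 + 31 + 59 + ? → (1,3) = 176 − 143 = 33.
Row 2: 41 + 39 + 45 + ? = 176, so (2,1) = 51.
Using row 3: 49 + 47 + 37 + ? → (3,1) = 176 − 133 = 43.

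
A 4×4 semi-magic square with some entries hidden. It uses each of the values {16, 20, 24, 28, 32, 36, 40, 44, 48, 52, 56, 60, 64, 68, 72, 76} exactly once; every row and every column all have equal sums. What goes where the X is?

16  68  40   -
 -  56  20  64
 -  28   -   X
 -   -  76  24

36

The 16 entries sum to 736, so each line sums to 736/4 = 184.
Row 1 must total 184; the given cells sum to 124, so (1,4) = 60.
From row 2, 184 − (56 + 20 + 64) gives (2,1) = 44.
Column 2: 68 + 56 + 28 + ? = 184, so (4,2) = 32.
Column 3 needs 184; the known cells sum to 136, so (3,3) = 48.
Column 4 must total 184; the given cells sum to 148, so (3,4) = 36.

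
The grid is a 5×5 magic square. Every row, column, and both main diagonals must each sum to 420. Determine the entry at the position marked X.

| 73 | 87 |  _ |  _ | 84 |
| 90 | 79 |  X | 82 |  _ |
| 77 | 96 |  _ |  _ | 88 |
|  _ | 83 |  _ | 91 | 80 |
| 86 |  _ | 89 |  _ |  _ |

The remaining cell in column 1 is (4,1) = 420 − 326 = 94.
Column 2 needs 420; the known cells sum to 345, so (5,2) = 75.
From anti-diagonal, 420 − (84 + 82 + 83 + 86) gives (3,3) = 85.
Row 3: 77 + 96 + 85 + 88 + ? = 420, so (3,4) = 74.
Using row 4: 94 + 83 + 91 + 80 + ? → (4,3) = 420 − 348 = 72.
Main diagonal needs 420; the known cells sum to 328, so (5,5) = 92.
Using row 5: 86 + 75 + 89 + 92 + ? → (5,4) = 420 − 342 = 78.
Column 4: 82 + 74 + 91 + 78 + ? = 420, so (1,4) = 95.
Column 5 needs 420; the known cells sum to 344, so (2,5) = 76.
The remaining cell in row 1 is (1,3) = 420 − 339 = 81.
Row 2 must total 420; the given cells sum to 327, so (2,3) = 93.

93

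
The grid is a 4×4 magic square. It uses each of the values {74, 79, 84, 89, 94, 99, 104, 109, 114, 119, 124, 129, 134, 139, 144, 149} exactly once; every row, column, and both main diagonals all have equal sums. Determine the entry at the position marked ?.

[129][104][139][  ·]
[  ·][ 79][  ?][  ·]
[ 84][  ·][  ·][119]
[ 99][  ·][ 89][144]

The 16 entries sum to 1784, so each line sums to 1784/4 = 446.
Using row 1: 129 + 104 + 139 + ? → (1,4) = 446 − 372 = 74.
Using row 4: 99 + 89 + 144 + ? → (4,2) = 446 − 332 = 114.
Column 1 must total 446; the given cells sum to 312, so (2,1) = 134.
From column 2, 446 − (104 + 79 + 114) gives (3,2) = 149.
Column 4 must total 446; the given cells sum to 337, so (2,4) = 109.
From main diagonal, 446 − (129 + 79 + 144) gives (3,3) = 94.
From anti-diagonal, 446 − (74 + 149 + 99) gives (2,3) = 124.

124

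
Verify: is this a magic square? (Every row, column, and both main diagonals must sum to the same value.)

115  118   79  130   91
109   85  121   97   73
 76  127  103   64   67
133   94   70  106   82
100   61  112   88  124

Row 1: 115 + 118 + 79 + 130 + 91 = 533.
Row 2: 109 + 85 + 121 + 97 + 73 = 485.
Row 3: 76 + 127 + 103 + 64 + 67 = 437.
Row 4: 133 + 94 + 70 + 106 + 82 = 485.
Row 5: 100 + 61 + 112 + 88 + 124 = 485.
Column 1: 115 + 109 + 76 + 133 + 100 = 533.
Column 2: 118 + 85 + 127 + 94 + 61 = 485.
Column 3: 79 + 121 + 103 + 70 + 112 = 485.
Column 4: 130 + 97 + 64 + 106 + 88 = 485.
Column 5: 91 + 73 + 67 + 82 + 124 = 437.
Main diagonal: 115 + 85 + 103 + 106 + 124 = 533.
Anti-diagonal: 91 + 97 + 103 + 94 + 100 = 485.

No — row 3 sums to 437 but row 2 sums to 485.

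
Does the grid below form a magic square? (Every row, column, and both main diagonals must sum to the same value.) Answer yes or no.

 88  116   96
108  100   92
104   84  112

Row 1: 88 + 116 + 96 = 300.
Row 2: 108 + 100 + 92 = 300.
Row 3: 104 + 84 + 112 = 300.
Column 1: 88 + 108 + 104 = 300.
Column 2: 116 + 100 + 84 = 300.
Column 3: 96 + 92 + 112 = 300.
Main diagonal: 88 + 100 + 112 = 300.
Anti-diagonal: 96 + 100 + 104 = 300.
All lines sum to 300.

Yes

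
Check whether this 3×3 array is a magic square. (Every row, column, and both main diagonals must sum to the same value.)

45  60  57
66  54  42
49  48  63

No — column 1 sums to 160 but main diagonal sums to 162.

Row 1: 45 + 60 + 57 = 162.
Row 2: 66 + 54 + 42 = 162.
Row 3: 49 + 48 + 63 = 160.
Column 1: 45 + 66 + 49 = 160.
Column 2: 60 + 54 + 48 = 162.
Column 3: 57 + 42 + 63 = 162.
Main diagonal: 45 + 54 + 63 = 162.
Anti-diagonal: 57 + 54 + 49 = 160.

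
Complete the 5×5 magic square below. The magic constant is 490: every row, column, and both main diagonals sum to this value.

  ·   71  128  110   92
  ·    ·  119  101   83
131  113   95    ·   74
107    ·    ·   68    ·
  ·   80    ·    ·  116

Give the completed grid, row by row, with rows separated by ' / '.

Using row 1: 71 + 128 + 110 + 92 + ? → (1,1) = 490 − 401 = 89.
Row 3 needs 490; the known cells sum to 413, so (3,4) = 77.
Column 4: 110 + 101 + 77 + 68 + ? = 490, so (5,4) = 134.
The remaining cell in column 5 is (4,5) = 490 − 365 = 125.
Using main diagonal: 89 + 95 + 68 + 116 + ? → (2,2) = 490 − 368 = 122.
Row 2 must total 490; the given cells sum to 425, so (2,1) = 65.
Column 1 needs 490; the known cells sum to 392, so (5,1) = 98.
Column 2 needs 490; the known cells sum to 386, so (4,2) = 104.
Row 4 must total 490; the given cells sum to 404, so (4,3) = 86.
Row 5 must total 490; the given cells sum to 428, so (5,3) = 62.

89 71 128 110 92 / 65 122 119 101 83 / 131 113 95 77 74 / 107 104 86 68 125 / 98 80 62 134 116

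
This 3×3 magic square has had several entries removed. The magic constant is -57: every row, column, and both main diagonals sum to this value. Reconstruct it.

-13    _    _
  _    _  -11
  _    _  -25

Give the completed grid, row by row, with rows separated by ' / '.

Column 3: -11 + (-25) + ? = -57, so (1,3) = -21.
The remaining cell in main diagonal is (2,2) = -57 − (-38) = -19.
Anti-diagonal must total -57; the given cells sum to -40, so (3,1) = -17.
Using row 1: -13 + (-21) + ? → (1,2) = -57 − (-34) = -23.
Row 2 needs -57; the known cells sum to -30, so (2,1) = -27.
From row 3, -57 − (-17 + (-25)) gives (3,2) = -15.

-13 -23 -21 / -27 -19 -11 / -17 -15 -25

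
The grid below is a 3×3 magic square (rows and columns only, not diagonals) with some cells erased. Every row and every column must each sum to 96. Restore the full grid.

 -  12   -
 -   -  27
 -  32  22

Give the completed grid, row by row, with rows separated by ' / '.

Row 3 must total 96; the given cells sum to 54, so (3,1) = 42.
Column 2 needs 96; the known cells sum to 44, so (2,2) = 52.
The remaining cell in column 3 is (1,3) = 96 − 49 = 47.
Row 1 needs 96; the known cells sum to 59, so (1,1) = 37.
Row 2 needs 96; the known cells sum to 79, so (2,1) = 17.

37 12 47 / 17 52 27 / 42 32 22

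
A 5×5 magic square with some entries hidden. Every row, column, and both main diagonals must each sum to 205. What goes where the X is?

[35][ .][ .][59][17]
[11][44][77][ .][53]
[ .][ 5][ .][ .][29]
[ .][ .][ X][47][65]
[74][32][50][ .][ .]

Using row 2: 11 + 44 + 77 + 53 + ? → (2,4) = 205 − 185 = 20.
The remaining cell in column 5 is (5,5) = 205 − 164 = 41.
The remaining cell in main diagonal is (3,3) = 205 − 167 = 38.
Anti-diagonal must total 205; the given cells sum to 149, so (4,2) = 56.
Using row 5: 74 + 32 + 50 + 41 + ? → (5,4) = 205 − 197 = 8.
From column 2, 205 − (44 + 5 + 56 + 32) gives (1,2) = 68.
The remaining cell in column 4 is (3,4) = 205 − 134 = 71.
From row 1, 205 − (35 + 68 + 59 + 17) gives (1,3) = 26.
Row 3 needs 205; the known cells sum to 143, so (3,1) = 62.
Column 1 needs 205; the known cells sum to 182, so (4,1) = 23.
Column 3: 26 + 77 + 38 + 50 + ? = 205, so (4,3) = 14.

14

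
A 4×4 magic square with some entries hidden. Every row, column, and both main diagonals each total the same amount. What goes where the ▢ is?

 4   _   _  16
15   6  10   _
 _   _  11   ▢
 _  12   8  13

Main diagonal is complete and sums to 34; that is the magic constant.
Row 2 must total 34; the given cells sum to 31, so (2,4) = 3.
Using row 4: 12 + 8 + 13 + ? → (4,1) = 34 − 33 = 1.
From column 1, 34 − (4 + 15 + 1) gives (3,1) = 14.
Column 3: 10 + 11 + 8 + ? = 34, so (1,3) = 5.
Column 4 must total 34; the given cells sum to 32, so (3,4) = 2.

2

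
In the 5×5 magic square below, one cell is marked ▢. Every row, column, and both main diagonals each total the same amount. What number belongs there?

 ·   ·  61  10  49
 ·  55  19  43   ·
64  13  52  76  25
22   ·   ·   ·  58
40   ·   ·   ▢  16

Row 3 is complete and sums to 230; that is the magic constant.
The remaining cell in column 5 is (2,5) = 230 − 148 = 82.
Anti-diagonal must total 230; the given cells sum to 184, so (4,2) = 46.
Row 2 needs 230; the known cells sum to 199, so (2,1) = 31.
Column 1 must total 230; the given cells sum to 157, so (1,1) = 73.
Main diagonal must total 230; the given cells sum to 196, so (4,4) = 34.
Row 1 needs 230; the known cells sum to 193, so (1,2) = 37.
Using row 4: 22 + 46 + 34 + 58 + ? → (4,3) = 230 − 160 = 70.
Column 2: 37 + 55 + 13 + 46 + ? = 230, so (5,2) = 79.
Using column 3: 61 + 19 + 52 + 70 + ? → (5,3) = 230 − 202 = 28.
Column 4 needs 230; the known cells sum to 163, so (5,4) = 67.

67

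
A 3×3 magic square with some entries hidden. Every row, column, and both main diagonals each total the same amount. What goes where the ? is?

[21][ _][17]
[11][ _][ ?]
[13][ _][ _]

19

Column 1 is complete and sums to 45; that is the magic constant.
From row 1, 45 − (21 + 17) gives (1,2) = 7.
Anti-diagonal needs 45; the known cells sum to 30, so (2,2) = 15.
The remaining cell in row 2 is (2,3) = 45 − 26 = 19.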